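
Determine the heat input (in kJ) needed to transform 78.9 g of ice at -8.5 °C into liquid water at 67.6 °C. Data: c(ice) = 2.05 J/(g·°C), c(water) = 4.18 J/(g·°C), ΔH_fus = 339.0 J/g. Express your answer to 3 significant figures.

q1 (heat ice -8.5→0.0 °C): 78.9 × 2.05 × 8.5 = 1375 J
q2 (melt at 0 °C): 78.9 × 339.0 = 26747 J
q3 (heat water 0.0→67.6 °C): 78.9 × 4.18 × 67.6 = 22295 J
Total: 1375 + 26747 + 22295 = 50417 J = 50.4 kJ

q = 50.4 kJ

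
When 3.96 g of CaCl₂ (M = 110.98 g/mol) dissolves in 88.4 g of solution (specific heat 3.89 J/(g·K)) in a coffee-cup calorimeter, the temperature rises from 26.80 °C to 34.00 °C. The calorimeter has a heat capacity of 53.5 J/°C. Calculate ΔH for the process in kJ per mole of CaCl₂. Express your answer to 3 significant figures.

ΔH = -80.2 kJ/mol

|ΔT| = |34.00 − 26.80| = 7.20 °C
|q_surr| = (88.4 × 3.89 + 53.5) × 7.20 = 397.376 × 7.20 = 2861 J
n(CaCl₂) = 3.96 / 110.98 = 0.03568 mol
Temperature rose, so q_rxn = −|q_surr| = -2.861 kJ
ΔH = q_rxn / n = -80.18 kJ/mol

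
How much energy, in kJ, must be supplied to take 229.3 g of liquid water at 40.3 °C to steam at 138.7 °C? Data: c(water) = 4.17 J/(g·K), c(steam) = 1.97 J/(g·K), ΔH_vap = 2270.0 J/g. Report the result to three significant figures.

q1 (heat water 40.3→100.0 °C): 229.3 × 4.17 × 59.7 = 57084 J
q2 (vaporize at 100 °C): 229.3 × 2270.0 = 520511 J
q3 (heat steam 100.0→138.7 °C): 229.3 × 1.97 × 38.7 = 17482 J
Total: 57084 + 520511 + 17482 = 595077 J = 595 kJ

q = 595 kJ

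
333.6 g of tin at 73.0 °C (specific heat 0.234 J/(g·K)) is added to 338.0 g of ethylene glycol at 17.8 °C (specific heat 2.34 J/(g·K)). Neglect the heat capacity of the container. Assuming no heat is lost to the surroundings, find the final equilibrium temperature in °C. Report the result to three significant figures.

T_f = 22.8 °C

Heat lost by tin = heat gained by ethylene glycol.
(333.6)(0.234)(73.0 − T) = (338.0)(2.34)(T − 17.8)
78.0624 (73.0 − T) = 790.92 (T − 17.8)
5698.6 − 78.0624 T = 790.92 T − 14078
19776.6 = 868.9824 T
T = 22.76 °C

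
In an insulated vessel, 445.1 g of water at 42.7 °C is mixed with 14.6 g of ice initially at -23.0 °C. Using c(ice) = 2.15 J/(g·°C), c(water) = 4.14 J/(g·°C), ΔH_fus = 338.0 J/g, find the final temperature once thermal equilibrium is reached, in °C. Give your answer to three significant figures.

T_f = 38.4 °C

Heat to bring ice to 0 °C and melt it: q₁ = 14.6×2.15×23.0 + 14.6×338.0 = 5656.8 J
Heat the water can supply cooling to 0 °C: 445.1×4.14×42.7 = 78683.9 J > q₁, so all ice melts.
Energy balance: 445.1×4.14×(42.7 − T) = 5656.8 + 14.6×4.14×(T − 0)
1842.714(42.7 − T) = 5656.8 + 60.444 T
78683.9 − 5656.8 = 1903.158 T
T = 73027.1 / 1903.158 = 38.37 °C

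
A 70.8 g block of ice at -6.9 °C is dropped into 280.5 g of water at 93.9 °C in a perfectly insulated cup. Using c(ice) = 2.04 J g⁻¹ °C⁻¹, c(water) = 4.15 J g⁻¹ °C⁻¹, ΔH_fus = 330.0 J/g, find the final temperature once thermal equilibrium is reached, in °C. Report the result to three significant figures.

T_f = 58.3 °C

Heat to bring ice to 0 °C and melt it: q₁ = 70.8×2.04×6.9 + 70.8×330.0 = 24361 J
Heat the water can supply cooling to 0 °C: 280.5×4.15×93.9 = 109307 J > q₁, so all ice melts.
Energy balance: 280.5×4.15×(93.9 − T) = 24361 + 70.8×4.15×(T − 0)
1164.075(93.9 − T) = 24361 + 293.82 T
109307 − 24361 = 1457.895 T
T = 84946 / 1457.895 = 58.27 °C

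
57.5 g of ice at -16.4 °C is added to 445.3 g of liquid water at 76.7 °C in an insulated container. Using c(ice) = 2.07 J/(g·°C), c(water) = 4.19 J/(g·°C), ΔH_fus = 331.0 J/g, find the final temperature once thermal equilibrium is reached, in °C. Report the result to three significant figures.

Heat to bring ice to 0 °C and melt it: q₁ = 57.5×2.07×16.4 + 57.5×331.0 = 20985 J
Heat the water can supply cooling to 0 °C: 445.3×4.19×76.7 = 143107 J > q₁, so all ice melts.
Energy balance: 445.3×4.19×(76.7 − T) = 20985 + 57.5×4.19×(T − 0)
1865.807(76.7 − T) = 20985 + 240.925 T
143107 − 20985 = 2106.732 T
T = 122122 / 2106.732 = 57.97 °C

T_f = 58.0 °C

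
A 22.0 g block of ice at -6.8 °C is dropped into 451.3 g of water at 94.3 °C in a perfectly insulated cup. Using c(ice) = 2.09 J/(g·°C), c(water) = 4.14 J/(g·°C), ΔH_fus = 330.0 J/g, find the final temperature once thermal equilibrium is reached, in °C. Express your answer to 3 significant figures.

T_f = 86.1 °C

Heat to bring ice to 0 °C and melt it: q₁ = 22.0×2.09×6.8 + 22.0×330.0 = 7572.7 J
Heat the water can supply cooling to 0 °C: 451.3×4.14×94.3 = 176188 J > q₁, so all ice melts.
Energy balance: 451.3×4.14×(94.3 − T) = 7572.7 + 22.0×4.14×(T − 0)
1868.382(94.3 − T) = 7572.7 + 91.08 T
176188 − 7572.7 = 1959.462 T
T = 168615.3 / 1959.462 = 86.05 °C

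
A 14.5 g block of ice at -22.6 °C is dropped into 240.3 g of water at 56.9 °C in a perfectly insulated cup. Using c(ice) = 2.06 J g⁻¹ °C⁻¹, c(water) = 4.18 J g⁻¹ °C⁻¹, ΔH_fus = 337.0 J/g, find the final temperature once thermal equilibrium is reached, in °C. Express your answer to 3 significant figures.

Heat to bring ice to 0 °C and melt it: q₁ = 14.5×2.06×22.6 + 14.5×337.0 = 5561.6 J
Heat the water can supply cooling to 0 °C: 240.3×4.18×56.9 = 57153.4 J > q₁, so all ice melts.
Energy balance: 240.3×4.18×(56.9 − T) = 5561.6 + 14.5×4.18×(T − 0)
1004.454(56.9 − T) = 5561.6 + 60.61 T
57153.4 − 5561.6 = 1065.064 T
T = 51591.8 / 1065.064 = 48.44 °C

T_f = 48.4 °C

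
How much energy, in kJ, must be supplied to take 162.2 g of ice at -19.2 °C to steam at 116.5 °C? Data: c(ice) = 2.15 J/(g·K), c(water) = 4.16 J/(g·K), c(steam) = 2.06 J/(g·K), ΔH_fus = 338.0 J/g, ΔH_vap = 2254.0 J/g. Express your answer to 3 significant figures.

q = 500 kJ

q1 (heat ice -19.2→0.0 °C): 162.2 × 2.15 × 19.2 = 6696 J
q2 (melt at 0 °C): 162.2 × 338.0 = 54824 J
q3 (heat water 0.0→100.0 °C): 162.2 × 4.16 × 100.0 = 67475 J
q4 (vaporize at 100 °C): 162.2 × 2254.0 = 365599 J
q5 (heat steam 100.0→116.5 °C): 162.2 × 2.06 × 16.5 = 5513 J
Total: 6696 + 54824 + 67475 + 365599 + 5513 = 500107 J = 500 kJ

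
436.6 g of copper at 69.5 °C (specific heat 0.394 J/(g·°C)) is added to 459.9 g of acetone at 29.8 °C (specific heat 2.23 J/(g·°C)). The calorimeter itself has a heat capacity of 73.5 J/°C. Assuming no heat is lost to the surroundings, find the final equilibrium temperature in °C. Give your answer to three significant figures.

Heat lost by copper = heat gained by acetone + calorimeter.
(436.6)(0.394)(69.5 − T) = [(459.9)(2.23) + 73.5](T − 29.8)
172.0204 (69.5 − T) = 1099.077 (T − 29.8)
11955 − 172.0204 T = 1099.077 T − 32752
44707 = 1271.0974 T
T = 35.17 °C

T_f = 35.2 °C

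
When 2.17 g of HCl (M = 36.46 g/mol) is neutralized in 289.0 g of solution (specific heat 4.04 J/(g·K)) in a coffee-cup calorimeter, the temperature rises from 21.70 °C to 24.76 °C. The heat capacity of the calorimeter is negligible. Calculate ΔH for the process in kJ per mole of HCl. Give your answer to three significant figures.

ΔH = -60.0 kJ/mol

|ΔT| = |24.76 − 21.70| = 3.06 °C
|q_surr| = (289.0 × 4.04) × 3.06 = 1167.56 × 3.06 = 3573 J
n(HCl) = 2.17 / 36.46 = 0.05952 mol
Temperature rose, so q_rxn = −|q_surr| = -3.573 kJ
ΔH = q_rxn / n = -60.03 kJ/mol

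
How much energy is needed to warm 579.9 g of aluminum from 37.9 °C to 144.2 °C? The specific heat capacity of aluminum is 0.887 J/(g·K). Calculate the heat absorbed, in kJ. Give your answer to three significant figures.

q = m c ΔT = 579.9 × 0.887 × (144.2 − 37.9)
q = 579.9 × 0.887 × 106.3 = 54680 J = 54.7 kJ

q = 54.7 kJ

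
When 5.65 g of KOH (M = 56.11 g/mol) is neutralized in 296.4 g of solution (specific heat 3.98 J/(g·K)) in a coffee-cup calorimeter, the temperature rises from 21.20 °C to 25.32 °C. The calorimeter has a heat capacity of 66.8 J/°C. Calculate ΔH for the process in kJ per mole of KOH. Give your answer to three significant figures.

|ΔT| = |25.32 − 21.20| = 4.12 °C
|q_surr| = (296.4 × 3.98 + 66.8) × 4.12 = 1246.472 × 4.12 = 5135 J
n(KOH) = 5.65 / 56.11 = 0.1007 mol
Temperature rose, so q_rxn = −|q_surr| = -5.135 kJ
ΔH = q_rxn / n = -50.99 kJ/mol

ΔH = -51.0 kJ/mol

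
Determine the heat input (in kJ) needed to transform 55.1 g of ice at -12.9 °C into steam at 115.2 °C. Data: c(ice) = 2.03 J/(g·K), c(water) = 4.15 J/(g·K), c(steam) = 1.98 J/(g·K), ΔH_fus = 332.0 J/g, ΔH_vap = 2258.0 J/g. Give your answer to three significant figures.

q = 169 kJ

q1 (heat ice -12.9→0.0 °C): 55.1 × 2.03 × 12.9 = 1443 J
q2 (melt at 0 °C): 55.1 × 332.0 = 18293 J
q3 (heat water 0.0→100.0 °C): 55.1 × 4.15 × 100.0 = 22867 J
q4 (vaporize at 100 °C): 55.1 × 2258.0 = 124416 J
q5 (heat steam 100.0→115.2 °C): 55.1 × 1.98 × 15.2 = 1658 J
Total: 1443 + 18293 + 22867 + 124416 + 1658 = 168677 J = 169 kJ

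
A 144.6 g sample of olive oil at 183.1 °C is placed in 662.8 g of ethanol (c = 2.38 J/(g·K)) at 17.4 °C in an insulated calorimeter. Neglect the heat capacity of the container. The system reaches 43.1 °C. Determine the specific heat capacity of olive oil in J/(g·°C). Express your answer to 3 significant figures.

c = 2.00 J/(g·°C)

q_gained = (662.8 × 2.38) × (43.1 − 17.4) = 40540 J
q_lost = 144.6 × c × (183.1 − 43.1) = 20244 c
Set equal: c = 40540 / 20244 = 2.00 J/(g·°C)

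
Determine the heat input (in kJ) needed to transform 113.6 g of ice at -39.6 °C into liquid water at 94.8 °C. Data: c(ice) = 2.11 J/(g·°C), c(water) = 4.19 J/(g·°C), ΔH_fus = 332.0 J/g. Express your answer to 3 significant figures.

q = 92.3 kJ

q1 (heat ice -39.6→0.0 °C): 113.6 × 2.11 × 39.6 = 9492 J
q2 (melt at 0 °C): 113.6 × 332.0 = 37715 J
q3 (heat water 0.0→94.8 °C): 113.6 × 4.19 × 94.8 = 45123 J
Total: 9492 + 37715 + 45123 = 92330 J = 92.3 kJ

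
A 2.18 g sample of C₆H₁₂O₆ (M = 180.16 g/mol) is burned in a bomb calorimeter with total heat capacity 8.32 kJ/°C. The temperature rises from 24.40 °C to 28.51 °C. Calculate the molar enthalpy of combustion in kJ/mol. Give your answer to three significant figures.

ΔH = -2830 kJ/mol

ΔT = 28.51 − 24.40 = 4.11 °C
q_cal = C_cal × ΔT = 8.32 × 4.11 = 34.1952 kJ
n = 2.18 / 180.16 = 0.01210 mol
q_rxn = −q_cal = -34.1952 kJ
ΔH = -34.1952 / 0.01210 = -2826 kJ/mol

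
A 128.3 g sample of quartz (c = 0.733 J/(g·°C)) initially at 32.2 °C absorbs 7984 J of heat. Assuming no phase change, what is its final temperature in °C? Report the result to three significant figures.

T_f = 117 °C

ΔT = q / (m c) = 7984 / (128.3 × 0.733) = 84.90 °C
T_f = 32.2 + 84.90 = 117.10 °C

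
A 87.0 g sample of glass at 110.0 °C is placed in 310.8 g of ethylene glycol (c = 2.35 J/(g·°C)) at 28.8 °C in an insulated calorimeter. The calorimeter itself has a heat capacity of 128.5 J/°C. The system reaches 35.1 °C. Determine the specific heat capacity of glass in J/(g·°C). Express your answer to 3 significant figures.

c = 0.830 J/(g·°C)

q_gained = (310.8 × 2.35 + 128.5) × (35.1 − 28.8) = 5411 J
q_lost = 87.0 × c × (110.0 − 35.1) = 6516.3 c
Set equal: c = 5411 / 6516.3 = 0.830 J/(g·°C)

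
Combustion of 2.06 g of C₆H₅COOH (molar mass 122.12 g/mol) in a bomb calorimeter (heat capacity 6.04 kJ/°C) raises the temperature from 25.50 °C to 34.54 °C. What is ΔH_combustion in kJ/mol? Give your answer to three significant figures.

ΔH = -3240 kJ/mol

ΔT = 34.54 − 25.50 = 9.04 °C
q_cal = C_cal × ΔT = 6.04 × 9.04 = 54.6016 kJ
n = 2.06 / 122.12 = 0.01687 mol
q_rxn = −q_cal = -54.6016 kJ
ΔH = -54.6016 / 0.01687 = -3237 kJ/mol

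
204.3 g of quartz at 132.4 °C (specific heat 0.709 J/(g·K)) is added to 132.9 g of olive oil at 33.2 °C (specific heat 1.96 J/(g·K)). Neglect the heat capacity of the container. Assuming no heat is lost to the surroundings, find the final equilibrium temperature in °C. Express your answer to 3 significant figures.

T_f = 68.6 °C

Heat lost by quartz = heat gained by olive oil.
(204.3)(0.709)(132.4 − T) = (132.9)(1.96)(T − 33.2)
144.8487 (132.4 − T) = 260.484 (T − 33.2)
19178.0 − 144.8487 T = 260.484 T − 8648.07
27826.07 = 405.3327 T
T = 68.64995 °C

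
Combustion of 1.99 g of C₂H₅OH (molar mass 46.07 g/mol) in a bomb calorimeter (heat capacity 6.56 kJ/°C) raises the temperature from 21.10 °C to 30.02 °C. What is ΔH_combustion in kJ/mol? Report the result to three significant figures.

ΔH = -1350 kJ/mol

ΔT = 30.02 − 21.10 = 8.92 °C
q_cal = C_cal × ΔT = 6.56 × 8.92 = 58.5152 kJ
n = 1.99 / 46.07 = 0.04320 mol
q_rxn = −q_cal = -58.5152 kJ
ΔH = -58.5152 / 0.04320 = -1354.5 kJ/mol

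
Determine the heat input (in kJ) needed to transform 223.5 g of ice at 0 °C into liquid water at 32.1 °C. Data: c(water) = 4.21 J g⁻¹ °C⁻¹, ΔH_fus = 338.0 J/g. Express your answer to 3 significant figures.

q = 106 kJ

q1 (melt at 0 °C): 223.5 × 338.0 = 75543 J
q2 (heat water 0.0→32.1 °C): 223.5 × 4.21 × 32.1 = 30204 J
Total: 75543 + 30204 = 105747 J = 106 kJ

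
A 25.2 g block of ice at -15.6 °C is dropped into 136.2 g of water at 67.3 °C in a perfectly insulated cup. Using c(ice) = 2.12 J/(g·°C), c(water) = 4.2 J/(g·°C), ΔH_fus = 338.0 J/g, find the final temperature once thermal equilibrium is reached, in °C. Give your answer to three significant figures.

Heat to bring ice to 0 °C and melt it: q₁ = 25.2×2.12×15.6 + 25.2×338.0 = 9351.0 J
Heat the water can supply cooling to 0 °C: 136.2×4.2×67.3 = 38498.3 J > q₁, so all ice melts.
Energy balance: 136.2×4.2×(67.3 − T) = 9351.0 + 25.2×4.2×(T − 0)
572.04(67.3 − T) = 9351.0 + 105.84 T
38498.3 − 9351.0 = 677.88 T
T = 29147.3 / 677.88 = 43.00 °C

T_f = 43.0 °C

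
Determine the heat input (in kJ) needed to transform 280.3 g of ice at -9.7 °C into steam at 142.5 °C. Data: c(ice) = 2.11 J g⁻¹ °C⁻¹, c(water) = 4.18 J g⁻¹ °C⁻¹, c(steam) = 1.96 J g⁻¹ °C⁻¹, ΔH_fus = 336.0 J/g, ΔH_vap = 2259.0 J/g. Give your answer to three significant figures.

q1 (heat ice -9.7→0.0 °C): 280.3 × 2.11 × 9.7 = 5737 J
q2 (melt at 0 °C): 280.3 × 336.0 = 94181 J
q3 (heat water 0.0→100.0 °C): 280.3 × 4.18 × 100.0 = 117165 J
q4 (vaporize at 100 °C): 280.3 × 2259.0 = 633198 J
q5 (heat steam 100.0→142.5 °C): 280.3 × 1.96 × 42.5 = 23349 J
Total: 5737 + 94181 + 117165 + 633198 + 23349 = 873630 J = 874 kJ

q = 874 kJ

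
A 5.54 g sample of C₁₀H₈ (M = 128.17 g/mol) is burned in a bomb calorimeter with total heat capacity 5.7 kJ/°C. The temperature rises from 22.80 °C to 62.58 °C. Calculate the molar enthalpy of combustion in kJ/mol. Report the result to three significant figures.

ΔH = -5250 kJ/mol

ΔT = 62.58 − 22.80 = 39.78 °C
q_cal = C_cal × ΔT = 5.7 × 39.78 = 226.746 kJ
n = 5.54 / 128.17 = 0.04322 mol
q_rxn = −q_cal = -226.746 kJ
ΔH = -226.746 / 0.04322 = -5246 kJ/mol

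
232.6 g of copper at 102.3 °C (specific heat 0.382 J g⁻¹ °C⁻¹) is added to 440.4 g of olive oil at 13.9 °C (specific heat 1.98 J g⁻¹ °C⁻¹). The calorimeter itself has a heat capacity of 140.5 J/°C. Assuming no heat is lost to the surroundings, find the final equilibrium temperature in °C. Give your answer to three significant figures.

Heat lost by copper = heat gained by olive oil + calorimeter.
(232.6)(0.382)(102.3 − T) = [(440.4)(1.98) + 140.5](T − 13.9)
88.8532 (102.3 − T) = 1012.492 (T − 13.9)
9089.7 − 88.8532 T = 1012.492 T − 14074
23163.7 = 1101.3452 T
T = 21.03 °C

T_f = 21.0 °C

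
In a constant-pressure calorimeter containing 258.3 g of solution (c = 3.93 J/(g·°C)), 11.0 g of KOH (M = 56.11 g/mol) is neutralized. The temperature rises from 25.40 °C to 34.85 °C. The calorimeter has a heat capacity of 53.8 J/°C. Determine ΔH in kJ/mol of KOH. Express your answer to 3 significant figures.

|ΔT| = |34.85 − 25.40| = 9.45 °C
|q_surr| = (258.3 × 3.93 + 53.8) × 9.45 = 1068.919 × 9.45 = 10100 J
n(KOH) = 11.0 / 56.11 = 0.1960 mol
Temperature rose, so q_rxn = −|q_surr| = -10.10 kJ
ΔH = q_rxn / n = -51.53 kJ/mol

ΔH = -51.5 kJ/mol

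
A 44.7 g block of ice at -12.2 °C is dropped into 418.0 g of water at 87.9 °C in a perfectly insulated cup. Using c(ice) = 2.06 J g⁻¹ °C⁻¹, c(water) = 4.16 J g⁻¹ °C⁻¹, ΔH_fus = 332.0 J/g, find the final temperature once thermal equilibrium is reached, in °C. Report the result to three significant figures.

Heat to bring ice to 0 °C and melt it: q₁ = 44.7×2.06×12.2 + 44.7×332.0 = 15964 J
Heat the water can supply cooling to 0 °C: 418.0×4.16×87.9 = 152848 J > q₁, so all ice melts.
Energy balance: 418.0×4.16×(87.9 − T) = 15964 + 44.7×4.16×(T − 0)
1738.88(87.9 − T) = 15964 + 185.952 T
152848 − 15964 = 1924.832 T
T = 136884 / 1924.832 = 71.11 °C

T_f = 71.1 °C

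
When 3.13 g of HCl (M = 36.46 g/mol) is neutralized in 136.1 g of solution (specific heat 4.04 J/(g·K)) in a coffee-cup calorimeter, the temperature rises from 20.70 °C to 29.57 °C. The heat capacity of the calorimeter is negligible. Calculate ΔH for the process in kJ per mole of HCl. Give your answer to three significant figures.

|ΔT| = |29.57 − 20.70| = 8.87 °C
|q_surr| = (136.1 × 4.04) × 8.87 = 549.844 × 8.87 = 4877 J
n(HCl) = 3.13 / 36.46 = 0.08585 mol
Temperature rose, so q_rxn = −|q_surr| = -4.877 kJ
ΔH = q_rxn / n = -56.81 kJ/mol

ΔH = -56.8 kJ/mol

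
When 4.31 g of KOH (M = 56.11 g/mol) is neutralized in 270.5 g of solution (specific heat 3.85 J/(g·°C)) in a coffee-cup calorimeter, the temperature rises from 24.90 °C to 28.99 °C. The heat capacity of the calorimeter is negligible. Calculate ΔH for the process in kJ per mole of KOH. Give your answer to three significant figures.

|ΔT| = |28.99 − 24.90| = 4.09 °C
|q_surr| = (270.5 × 3.85) × 4.09 = 1041.425 × 4.09 = 4259.4 J
n(KOH) = 4.31 / 56.11 = 0.076813 mol
Temperature rose, so q_rxn = −|q_surr| = -4.2594 kJ
ΔH = q_rxn / n = -55.45 kJ/mol

ΔH = -55.5 kJ/mol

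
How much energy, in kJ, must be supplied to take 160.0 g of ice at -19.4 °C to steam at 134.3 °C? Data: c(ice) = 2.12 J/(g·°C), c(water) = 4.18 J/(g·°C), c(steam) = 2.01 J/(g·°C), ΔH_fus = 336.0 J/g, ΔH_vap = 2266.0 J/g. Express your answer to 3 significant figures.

q = 501 kJ

q1 (heat ice -19.4→0.0 °C): 160.0 × 2.12 × 19.4 = 6580 J
q2 (melt at 0 °C): 160.0 × 336.0 = 53760 J
q3 (heat water 0.0→100.0 °C): 160.0 × 4.18 × 100.0 = 66880 J
q4 (vaporize at 100 °C): 160.0 × 2266.0 = 362560 J
q5 (heat steam 100.0→134.3 °C): 160.0 × 2.01 × 34.3 = 11031 J
Total: 6580 + 53760 + 66880 + 362560 + 11031 = 500811 J = 501 kJ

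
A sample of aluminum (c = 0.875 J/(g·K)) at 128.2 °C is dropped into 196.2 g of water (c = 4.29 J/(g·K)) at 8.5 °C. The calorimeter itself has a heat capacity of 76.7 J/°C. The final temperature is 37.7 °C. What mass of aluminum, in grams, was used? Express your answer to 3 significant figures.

m = 339 g

q_gained = (196.2 × 4.29 + 76.7) × (37.7 − 8.5) = 26820 J
q_lost = m × 0.875 × (128.2 − 37.7) = 79.1875 m
m = 26820 / 79.1875 = 339 g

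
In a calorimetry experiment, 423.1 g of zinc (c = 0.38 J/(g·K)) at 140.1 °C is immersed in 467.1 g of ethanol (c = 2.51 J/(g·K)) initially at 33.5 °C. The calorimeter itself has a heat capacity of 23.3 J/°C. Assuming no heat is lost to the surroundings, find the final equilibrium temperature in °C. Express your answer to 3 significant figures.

T_f = 46.1 °C

Heat lost by zinc = heat gained by ethanol + calorimeter.
(423.1)(0.38)(140.1 − T) = [(467.1)(2.51) + 23.3](T − 33.5)
160.778 (140.1 − T) = 1195.721 (T − 33.5)
22525 − 160.778 T = 1195.721 T − 40057
62582 = 1356.499 T
T = 46.13 °C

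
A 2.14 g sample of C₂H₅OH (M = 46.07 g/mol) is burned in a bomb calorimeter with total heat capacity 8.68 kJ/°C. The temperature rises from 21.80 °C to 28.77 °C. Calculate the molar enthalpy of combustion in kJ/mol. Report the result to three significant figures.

ΔH = -1300 kJ/mol

ΔT = 28.77 − 21.80 = 6.97 °C
q_cal = C_cal × ΔT = 8.68 × 6.97 = 60.4996 kJ
n = 2.14 / 46.07 = 0.04645 mol
q_rxn = −q_cal = -60.4996 kJ
ΔH = -60.4996 / 0.04645 = -1302 kJ/mol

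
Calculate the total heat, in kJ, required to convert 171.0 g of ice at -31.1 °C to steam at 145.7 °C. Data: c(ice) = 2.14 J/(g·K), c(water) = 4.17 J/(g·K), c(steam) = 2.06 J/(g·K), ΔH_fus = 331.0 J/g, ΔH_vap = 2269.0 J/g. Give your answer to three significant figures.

q1 (heat ice -31.1→0.0 °C): 171.0 × 2.14 × 31.1 = 11381 J
q2 (melt at 0 °C): 171.0 × 331.0 = 56601 J
q3 (heat water 0.0→100.0 °C): 171.0 × 4.17 × 100.0 = 71307 J
q4 (vaporize at 100 °C): 171.0 × 2269.0 = 387999 J
q5 (heat steam 100.0→145.7 °C): 171.0 × 2.06 × 45.7 = 16098 J
Total: 11381 + 56601 + 71307 + 387999 + 16098 = 543386 J = 543 kJ

q = 543 kJ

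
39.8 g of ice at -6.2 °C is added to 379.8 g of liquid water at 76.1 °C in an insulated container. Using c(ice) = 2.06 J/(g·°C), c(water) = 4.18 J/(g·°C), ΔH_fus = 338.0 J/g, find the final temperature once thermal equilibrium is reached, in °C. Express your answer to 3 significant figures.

T_f = 60.9 °C

Heat to bring ice to 0 °C and melt it: q₁ = 39.8×2.06×6.2 + 39.8×338.0 = 13961 J
Heat the water can supply cooling to 0 °C: 379.8×4.18×76.1 = 120814 J > q₁, so all ice melts.
Energy balance: 379.8×4.18×(76.1 − T) = 13961 + 39.8×4.18×(T − 0)
1587.564(76.1 − T) = 13961 + 166.364 T
120814 − 13961 = 1753.928 T
T = 106853 / 1753.928 = 60.92 °C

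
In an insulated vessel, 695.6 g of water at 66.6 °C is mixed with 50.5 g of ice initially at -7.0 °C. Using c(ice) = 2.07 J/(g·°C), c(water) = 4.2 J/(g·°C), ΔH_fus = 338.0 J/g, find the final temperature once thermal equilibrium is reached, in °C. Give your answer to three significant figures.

Heat to bring ice to 0 °C and melt it: q₁ = 50.5×2.07×7.0 + 50.5×338.0 = 17801 J
Heat the water can supply cooling to 0 °C: 695.6×4.2×66.6 = 194573 J > q₁, so all ice melts.
Energy balance: 695.6×4.2×(66.6 − T) = 17801 + 50.5×4.2×(T − 0)
2921.52(66.6 − T) = 17801 + 212.1 T
194573 − 17801 = 3133.62 T
T = 176772 / 3133.62 = 56.41 °C

T_f = 56.4 °C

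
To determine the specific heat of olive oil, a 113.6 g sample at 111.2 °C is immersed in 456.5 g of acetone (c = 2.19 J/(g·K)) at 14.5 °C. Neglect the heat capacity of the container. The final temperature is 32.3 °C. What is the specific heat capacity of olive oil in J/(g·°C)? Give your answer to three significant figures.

c = 1.99 J/(g·°C)

q_gained = (456.5 × 2.19) × (32.3 − 14.5) = 17800 J
q_lost = 113.6 × c × (111.2 − 32.3) = 8963.04 c
Set equal: c = 17800 / 8963.04 = 1.99 J/(g·°C)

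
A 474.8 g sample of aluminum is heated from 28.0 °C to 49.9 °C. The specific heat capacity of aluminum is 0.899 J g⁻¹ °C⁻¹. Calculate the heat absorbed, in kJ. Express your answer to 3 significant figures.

q = 9.35 kJ

q = m c ΔT = 474.8 × 0.899 × (49.9 − 28.0)
q = 474.8 × 0.899 × 21.9 = 9348 J = 9.35 kJ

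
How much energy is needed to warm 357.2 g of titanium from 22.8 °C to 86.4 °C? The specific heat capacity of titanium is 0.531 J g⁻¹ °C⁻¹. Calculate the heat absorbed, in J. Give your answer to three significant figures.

q = 12100 J

q = m c ΔT = 357.2 × 0.531 × (86.4 − 22.8)
q = 357.2 × 0.531 × 63.6 = 12060 J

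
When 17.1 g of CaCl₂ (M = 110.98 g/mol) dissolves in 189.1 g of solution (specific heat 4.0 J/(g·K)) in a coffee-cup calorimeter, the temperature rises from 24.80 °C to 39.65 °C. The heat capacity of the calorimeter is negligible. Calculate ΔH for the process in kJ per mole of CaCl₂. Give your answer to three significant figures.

ΔH = -72.9 kJ/mol

|ΔT| = |39.65 − 24.80| = 14.85 °C
|q_surr| = (189.1 × 4.0) × 14.85 = 756.4 × 14.85 = 11230 J
n(CaCl₂) = 17.1 / 110.98 = 0.1541 mol
Temperature rose, so q_rxn = −|q_surr| = -11.23 kJ
ΔH = q_rxn / n = -72.87 kJ/mol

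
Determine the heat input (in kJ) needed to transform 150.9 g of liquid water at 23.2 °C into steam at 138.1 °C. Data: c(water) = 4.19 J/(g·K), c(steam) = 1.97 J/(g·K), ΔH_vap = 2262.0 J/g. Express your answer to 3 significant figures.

q = 401 kJ

q1 (heat water 23.2→100.0 °C): 150.9 × 4.19 × 76.8 = 48558 J
q2 (vaporize at 100 °C): 150.9 × 2262.0 = 341336 J
q3 (heat steam 100.0→138.1 °C): 150.9 × 1.97 × 38.1 = 11326 J
Total: 48558 + 341336 + 11326 = 401220 J = 401 kJ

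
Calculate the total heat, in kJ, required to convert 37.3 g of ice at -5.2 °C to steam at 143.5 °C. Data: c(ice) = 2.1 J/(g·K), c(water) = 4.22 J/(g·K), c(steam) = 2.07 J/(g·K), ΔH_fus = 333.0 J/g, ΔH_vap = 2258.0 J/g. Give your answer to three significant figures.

q = 116 kJ

q1 (heat ice -5.2→0.0 °C): 37.3 × 2.1 × 5.2 = 407 J
q2 (melt at 0 °C): 37.3 × 333.0 = 12421 J
q3 (heat water 0.0→100.0 °C): 37.3 × 4.22 × 100.0 = 15741 J
q4 (vaporize at 100 °C): 37.3 × 2258.0 = 84223 J
q5 (heat steam 100.0→143.5 °C): 37.3 × 2.07 × 43.5 = 3359 J
Total: 407 + 12421 + 15741 + 84223 + 3359 = 116151 J = 116 kJ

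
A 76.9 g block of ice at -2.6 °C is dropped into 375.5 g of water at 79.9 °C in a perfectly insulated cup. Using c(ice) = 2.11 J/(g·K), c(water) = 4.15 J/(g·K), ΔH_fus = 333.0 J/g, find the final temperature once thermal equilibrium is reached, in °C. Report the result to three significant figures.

T_f = 52.5 °C

Heat to bring ice to 0 °C and melt it: q₁ = 76.9×2.11×2.6 + 76.9×333.0 = 26030 J
Heat the water can supply cooling to 0 °C: 375.5×4.15×79.9 = 124510 J > q₁, so all ice melts.
Energy balance: 375.5×4.15×(79.9 − T) = 26030 + 76.9×4.15×(T − 0)
1558.325(79.9 − T) = 26030 + 319.135 T
124510 − 26030 = 1877.460 T
T = 98480 / 1877.460 = 52.45 °C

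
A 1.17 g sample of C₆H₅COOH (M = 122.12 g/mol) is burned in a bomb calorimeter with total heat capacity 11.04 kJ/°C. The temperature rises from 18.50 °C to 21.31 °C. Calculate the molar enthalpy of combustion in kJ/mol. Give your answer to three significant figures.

ΔH = -3240 kJ/mol

ΔT = 21.31 − 18.50 = 2.81 °C
q_cal = C_cal × ΔT = 11.04 × 2.81 = 31.0224 kJ
n = 1.17 / 122.12 = 0.009581 mol
q_rxn = −q_cal = -31.0224 kJ
ΔH = -31.0224 / 0.009581 = -3238 kJ/mol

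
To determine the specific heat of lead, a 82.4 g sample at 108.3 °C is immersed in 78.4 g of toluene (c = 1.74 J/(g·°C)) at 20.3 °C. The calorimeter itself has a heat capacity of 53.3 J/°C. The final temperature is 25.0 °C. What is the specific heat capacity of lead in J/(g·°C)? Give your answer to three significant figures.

c = 0.130 J/(g·°C)

q_gained = (78.4 × 1.74 + 53.3) × (25.0 − 20.3) = 891.7 J
q_lost = 82.4 × c × (108.3 − 25.0) = 6863.92 c
Set equal: c = 891.7 / 6863.92 = 0.130 J/(g·°C)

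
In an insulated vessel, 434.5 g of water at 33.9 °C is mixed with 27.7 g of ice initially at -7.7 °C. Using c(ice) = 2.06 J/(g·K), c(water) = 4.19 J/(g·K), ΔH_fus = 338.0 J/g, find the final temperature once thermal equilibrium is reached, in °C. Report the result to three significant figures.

T_f = 26.8 °C

Heat to bring ice to 0 °C and melt it: q₁ = 27.7×2.06×7.7 + 27.7×338.0 = 9802.0 J
Heat the water can supply cooling to 0 °C: 434.5×4.19×33.9 = 61716.8 J > q₁, so all ice melts.
Energy balance: 434.5×4.19×(33.9 − T) = 9802.0 + 27.7×4.19×(T − 0)
1820.555(33.9 − T) = 9802.0 + 116.063 T
61716.8 − 9802.0 = 1936.618 T
T = 51914.8 / 1936.618 = 26.81 °C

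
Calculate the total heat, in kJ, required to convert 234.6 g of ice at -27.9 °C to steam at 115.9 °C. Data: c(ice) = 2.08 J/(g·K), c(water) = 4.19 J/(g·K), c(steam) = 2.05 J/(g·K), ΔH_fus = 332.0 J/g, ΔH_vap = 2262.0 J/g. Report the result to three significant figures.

q1 (heat ice -27.9→0.0 °C): 234.6 × 2.08 × 27.9 = 13614 J
q2 (melt at 0 °C): 234.6 × 332.0 = 77887 J
q3 (heat water 0.0→100.0 °C): 234.6 × 4.19 × 100.0 = 98297 J
q4 (vaporize at 100 °C): 234.6 × 2262.0 = 530665 J
q5 (heat steam 100.0→115.9 °C): 234.6 × 2.05 × 15.9 = 7647 J
Total: 13614 + 77887 + 98297 + 530665 + 7647 = 728110 J = 728 kJ

q = 728 kJ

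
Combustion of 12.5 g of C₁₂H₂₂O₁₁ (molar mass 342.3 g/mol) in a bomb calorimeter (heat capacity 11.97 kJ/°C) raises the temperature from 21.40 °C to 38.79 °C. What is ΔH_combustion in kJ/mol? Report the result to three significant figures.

ΔH = -5700 kJ/mol

ΔT = 38.79 − 21.40 = 17.39 °C
q_cal = C_cal × ΔT = 11.97 × 17.39 = 208.1583 kJ
n = 12.5 / 342.3 = 0.03652 mol
q_rxn = −q_cal = -208.1583 kJ
ΔH = -208.1583 / 0.03652 = -5700 kJ/mol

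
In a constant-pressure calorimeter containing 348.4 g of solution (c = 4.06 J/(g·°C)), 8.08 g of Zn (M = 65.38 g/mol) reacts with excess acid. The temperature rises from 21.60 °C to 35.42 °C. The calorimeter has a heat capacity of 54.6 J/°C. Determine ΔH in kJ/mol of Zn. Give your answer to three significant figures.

|ΔT| = |35.42 − 21.60| = 13.82 °C
|q_surr| = (348.4 × 4.06 + 54.6) × 13.82 = 1469.104 × 13.82 = 20300 J
n(Zn) = 8.08 / 65.38 = 0.1236 mol
Temperature rose, so q_rxn = −|q_surr| = -20.30 kJ
ΔH = q_rxn / n = -164.2 kJ/mol

ΔH = -164 kJ/mol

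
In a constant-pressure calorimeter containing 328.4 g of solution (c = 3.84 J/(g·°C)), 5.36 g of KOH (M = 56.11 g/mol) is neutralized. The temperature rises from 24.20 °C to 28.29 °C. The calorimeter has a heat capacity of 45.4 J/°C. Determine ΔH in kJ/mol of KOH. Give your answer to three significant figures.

ΔH = -55.9 kJ/mol

|ΔT| = |28.29 − 24.20| = 4.09 °C
|q_surr| = (328.4 × 3.84 + 45.4) × 4.09 = 1306.456 × 4.09 = 5343 J
n(KOH) = 5.36 / 56.11 = 0.09553 mol
Temperature rose, so q_rxn = −|q_surr| = -5.343 kJ
ΔH = q_rxn / n = -55.93 kJ/mol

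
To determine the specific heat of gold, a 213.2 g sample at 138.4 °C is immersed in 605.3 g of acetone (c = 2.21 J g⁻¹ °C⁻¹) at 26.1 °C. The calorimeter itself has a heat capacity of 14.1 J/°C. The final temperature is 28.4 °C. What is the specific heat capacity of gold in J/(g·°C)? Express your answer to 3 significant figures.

q_gained = (605.3 × 2.21 + 14.1) × (28.4 − 26.1) = 3109 J
q_lost = 213.2 × c × (138.4 − 28.4) = 23452 c
Set equal: c = 3109 / 23452 = 0.133 J/(g·°C)

c = 0.133 J/(g·°C)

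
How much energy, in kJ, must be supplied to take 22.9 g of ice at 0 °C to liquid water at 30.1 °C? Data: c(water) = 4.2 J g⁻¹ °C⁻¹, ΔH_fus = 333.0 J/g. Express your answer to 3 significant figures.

q = 10.5 kJ

q1 (melt at 0 °C): 22.9 × 333.0 = 7626 J
q2 (heat water 0.0→30.1 °C): 22.9 × 4.2 × 30.1 = 2895 J
Total: 7626 + 2895 = 10521 J = 10.5 kJ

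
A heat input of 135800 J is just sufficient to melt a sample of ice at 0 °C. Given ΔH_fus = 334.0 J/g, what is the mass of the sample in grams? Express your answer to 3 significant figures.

m = 407 g

m = q / ΔH_fus = 135800 J / 334.0 J/g = 407 g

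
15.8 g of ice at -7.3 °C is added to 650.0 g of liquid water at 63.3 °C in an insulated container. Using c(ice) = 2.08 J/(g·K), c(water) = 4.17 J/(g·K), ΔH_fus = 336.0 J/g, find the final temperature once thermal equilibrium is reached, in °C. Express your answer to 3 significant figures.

T_f = 59.8 °C

Heat to bring ice to 0 °C and melt it: q₁ = 15.8×2.08×7.3 + 15.8×336.0 = 5548.7 J
Heat the water can supply cooling to 0 °C: 650.0×4.17×63.3 = 171575 J > q₁, so all ice melts.
Energy balance: 650.0×4.17×(63.3 − T) = 5548.7 + 15.8×4.17×(T − 0)
2710.5(63.3 − T) = 5548.7 + 65.886 T
171575 − 5548.7 = 2776.386 T
T = 166026.3 / 2776.386 = 59.80 °C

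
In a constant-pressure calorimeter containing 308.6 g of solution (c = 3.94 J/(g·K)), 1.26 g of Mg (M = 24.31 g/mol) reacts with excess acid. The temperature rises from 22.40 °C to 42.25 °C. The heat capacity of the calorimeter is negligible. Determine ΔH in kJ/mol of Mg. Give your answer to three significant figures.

ΔH = -466 kJ/mol

|ΔT| = |42.25 − 22.40| = 19.85 °C
|q_surr| = (308.6 × 3.94) × 19.85 = 1215.884 × 19.85 = 24140 J
n(Mg) = 1.26 / 24.31 = 0.05183 mol
Temperature rose, so q_rxn = −|q_surr| = -24.14 kJ
ΔH = q_rxn / n = -465.8 kJ/mol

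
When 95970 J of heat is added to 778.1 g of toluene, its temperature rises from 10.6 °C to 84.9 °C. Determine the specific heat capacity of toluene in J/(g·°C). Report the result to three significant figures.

c = q / (m ΔT) = 95970 / (778.1 × 74.3)
c = 95970 / 57812.83 = 1.66 J/(g·°C)

c = 1.66 J/(g·°C)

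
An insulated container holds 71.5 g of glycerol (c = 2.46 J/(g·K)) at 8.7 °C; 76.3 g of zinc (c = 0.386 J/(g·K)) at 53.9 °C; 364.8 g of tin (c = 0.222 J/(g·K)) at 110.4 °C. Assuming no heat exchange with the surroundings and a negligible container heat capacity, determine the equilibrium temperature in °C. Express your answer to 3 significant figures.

T_f = 42.1 °C

Σ mᵢcᵢ(T − Tᵢ) = 0  ⇒  T = Σ mᵢcᵢTᵢ / Σ mᵢcᵢ
Σ mᵢcᵢ = 71.5×2.46 + 76.3×0.386 + 364.8×0.222 = 286.3274
Σ mᵢcᵢTᵢ = 175.89×8.7 + 29.4518×53.9 + 80.9856×110.4 = 12059
T = 12059 / 286.3274 = 42.12 °C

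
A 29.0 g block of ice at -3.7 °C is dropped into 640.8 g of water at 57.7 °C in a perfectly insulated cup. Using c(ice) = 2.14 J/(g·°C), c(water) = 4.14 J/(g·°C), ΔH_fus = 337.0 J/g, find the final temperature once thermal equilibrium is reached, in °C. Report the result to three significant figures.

Heat to bring ice to 0 °C and melt it: q₁ = 29.0×2.14×3.7 + 29.0×337.0 = 10003 J
Heat the water can supply cooling to 0 °C: 640.8×4.14×57.7 = 153073 J > q₁, so all ice melts.
Energy balance: 640.8×4.14×(57.7 − T) = 10003 + 29.0×4.14×(T − 0)
2652.912(57.7 − T) = 10003 + 120.06 T
153073 − 10003 = 2772.972 T
T = 143070 / 2772.972 = 51.59 °C

T_f = 51.6 °C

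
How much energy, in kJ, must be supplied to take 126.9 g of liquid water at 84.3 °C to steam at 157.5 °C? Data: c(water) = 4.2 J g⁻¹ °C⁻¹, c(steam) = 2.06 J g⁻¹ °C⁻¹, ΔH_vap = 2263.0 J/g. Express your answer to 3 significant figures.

q = 311 kJ

q1 (heat water 84.3→100.0 °C): 126.9 × 4.2 × 15.7 = 8368 J
q2 (vaporize at 100 °C): 126.9 × 2263.0 = 287175 J
q3 (heat steam 100.0→157.5 °C): 126.9 × 2.06 × 57.5 = 15031 J
Total: 8368 + 287175 + 15031 = 310574 J = 311 kJ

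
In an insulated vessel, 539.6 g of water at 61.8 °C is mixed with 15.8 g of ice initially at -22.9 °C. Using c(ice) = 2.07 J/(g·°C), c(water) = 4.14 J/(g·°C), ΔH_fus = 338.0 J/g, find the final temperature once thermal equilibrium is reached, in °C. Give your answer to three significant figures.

Heat to bring ice to 0 °C and melt it: q₁ = 15.8×2.07×22.9 + 15.8×338.0 = 6089.4 J
Heat the water can supply cooling to 0 °C: 539.6×4.14×61.8 = 138058 J > q₁, so all ice melts.
Energy balance: 539.6×4.14×(61.8 − T) = 6089.4 + 15.8×4.14×(T − 0)
2233.944(61.8 − T) = 6089.4 + 65.412 T
138058 − 6089.4 = 2299.356 T
T = 131968.6 / 2299.356 = 57.39 °C

T_f = 57.4 °C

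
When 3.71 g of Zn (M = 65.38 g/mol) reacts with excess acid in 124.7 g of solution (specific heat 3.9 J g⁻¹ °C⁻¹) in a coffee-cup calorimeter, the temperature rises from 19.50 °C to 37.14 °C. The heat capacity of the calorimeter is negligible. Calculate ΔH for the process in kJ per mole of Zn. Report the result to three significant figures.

|ΔT| = |37.14 − 19.50| = 17.64 °C
|q_surr| = (124.7 × 3.9) × 17.64 = 486.33 × 17.64 = 8579 J
n(Zn) = 3.71 / 65.38 = 0.05675 mol
Temperature rose, so q_rxn = −|q_surr| = -8.579 kJ
ΔH = q_rxn / n = -151.2 kJ/mol

ΔH = -151 kJ/mol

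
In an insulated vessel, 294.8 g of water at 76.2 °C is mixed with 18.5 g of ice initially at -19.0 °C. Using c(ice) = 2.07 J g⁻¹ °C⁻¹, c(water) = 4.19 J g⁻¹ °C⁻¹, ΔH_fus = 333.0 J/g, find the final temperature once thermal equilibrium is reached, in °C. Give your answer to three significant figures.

Heat to bring ice to 0 °C and melt it: q₁ = 18.5×2.07×19.0 + 18.5×333.0 = 6888.1 J
Heat the water can supply cooling to 0 °C: 294.8×4.19×76.2 = 94123.2 J > q₁, so all ice melts.
Energy balance: 294.8×4.19×(76.2 − T) = 6888.1 + 18.5×4.19×(T − 0)
1235.212(76.2 − T) = 6888.1 + 77.515 T
94123.2 − 6888.1 = 1312.727 T
T = 87235.1 / 1312.727 = 66.45 °C

T_f = 66.5 °C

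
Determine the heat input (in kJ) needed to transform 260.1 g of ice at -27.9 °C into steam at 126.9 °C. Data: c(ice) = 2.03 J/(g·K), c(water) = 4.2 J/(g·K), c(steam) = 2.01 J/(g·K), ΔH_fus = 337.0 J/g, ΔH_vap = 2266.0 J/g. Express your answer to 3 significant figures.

q = 815 kJ

q1 (heat ice -27.9→0.0 °C): 260.1 × 2.03 × 27.9 = 14731 J
q2 (melt at 0 °C): 260.1 × 337.0 = 87654 J
q3 (heat water 0.0→100.0 °C): 260.1 × 4.2 × 100.0 = 109242 J
q4 (vaporize at 100 °C): 260.1 × 2266.0 = 589387 J
q5 (heat steam 100.0→126.9 °C): 260.1 × 2.01 × 26.9 = 14063 J
Total: 14731 + 87654 + 109242 + 589387 + 14063 = 815077 J = 815 kJ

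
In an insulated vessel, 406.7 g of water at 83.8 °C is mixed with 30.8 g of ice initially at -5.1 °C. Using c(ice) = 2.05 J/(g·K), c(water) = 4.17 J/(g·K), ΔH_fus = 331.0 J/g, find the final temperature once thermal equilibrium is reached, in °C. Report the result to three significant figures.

T_f = 72.1 °C

Heat to bring ice to 0 °C and melt it: q₁ = 30.8×2.05×5.1 + 30.8×331.0 = 10517 J
Heat the water can supply cooling to 0 °C: 406.7×4.17×83.8 = 142120 J > q₁, so all ice melts.
Energy balance: 406.7×4.17×(83.8 − T) = 10517 + 30.8×4.17×(T − 0)
1695.939(83.8 − T) = 10517 + 128.436 T
142120 − 10517 = 1824.375 T
T = 131603 / 1824.375 = 72.14 °C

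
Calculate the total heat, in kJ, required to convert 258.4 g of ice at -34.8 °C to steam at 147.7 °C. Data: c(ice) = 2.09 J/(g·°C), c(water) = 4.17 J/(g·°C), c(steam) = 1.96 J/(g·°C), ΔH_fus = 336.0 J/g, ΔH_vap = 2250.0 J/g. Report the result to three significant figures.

q1 (heat ice -34.8→0.0 °C): 258.4 × 2.09 × 34.8 = 18794 J
q2 (melt at 0 °C): 258.4 × 336.0 = 86822 J
q3 (heat water 0.0→100.0 °C): 258.4 × 4.17 × 100.0 = 107753 J
q4 (vaporize at 100 °C): 258.4 × 2250.0 = 581400 J
q5 (heat steam 100.0→147.7 °C): 258.4 × 1.96 × 47.7 = 24158 J
Total: 18794 + 86822 + 107753 + 581400 + 24158 = 818927 J = 819 kJ

q = 819 kJ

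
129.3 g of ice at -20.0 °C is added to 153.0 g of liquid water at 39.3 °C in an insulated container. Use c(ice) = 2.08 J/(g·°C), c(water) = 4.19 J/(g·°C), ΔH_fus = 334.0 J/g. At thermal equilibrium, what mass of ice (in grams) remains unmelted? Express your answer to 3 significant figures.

Heat to warm all ice to 0 °C: 129.3×2.08×20.0 = 5378.9 J
Heat released by water cooling to 0 °C: 153.0×4.19×39.3 = 25194 J
25194 J < 5378.9 + 129.3×334.0 = 48565.1 J, so not all ice melts; final T = 0 °C.
Heat left for melting: 25194 − 5378.9 = 19815.1 J
Mass melted = 19815.1 / 334.0 = 59.33 g
Ice remaining = 129.3 − 59.33 = 69.97 g

m_ice remaining = 70.0 g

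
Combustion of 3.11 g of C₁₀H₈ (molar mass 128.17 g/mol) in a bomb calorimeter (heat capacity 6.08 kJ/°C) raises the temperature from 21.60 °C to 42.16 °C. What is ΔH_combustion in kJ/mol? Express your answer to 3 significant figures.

ΔH = -5150 kJ/mol

ΔT = 42.16 − 21.60 = 20.56 °C
q_cal = C_cal × ΔT = 6.08 × 20.56 = 125.0048 kJ
n = 3.11 / 128.17 = 0.02426 mol
q_rxn = −q_cal = -125.0048 kJ
ΔH = -125.0048 / 0.02426 = -5153 kJ/mol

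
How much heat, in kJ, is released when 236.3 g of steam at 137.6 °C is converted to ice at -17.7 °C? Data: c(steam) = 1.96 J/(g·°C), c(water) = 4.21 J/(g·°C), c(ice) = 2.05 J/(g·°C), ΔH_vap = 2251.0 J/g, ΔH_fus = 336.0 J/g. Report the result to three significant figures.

q1 (cool steam 137.6→100 °C): 236.3 × 1.96 × 37.6 = 17414 J
q2 (condense at 100 °C): 236.3 × 2251.0 = 531911 J
q3 (cool water 100→0 °C): 236.3 × 4.21 × 100.0 = 99482 J
q4 (freeze at 0 °C): 236.3 × 336.0 = 79397 J
q5 (cool ice 0→-17.7 °C): 236.3 × 2.05 × 17.7 = 8574 J
Total: 17414 + 531911 + 99482 + 79397 + 8574 = 736778 J = 737 kJ

q = 737 kJ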